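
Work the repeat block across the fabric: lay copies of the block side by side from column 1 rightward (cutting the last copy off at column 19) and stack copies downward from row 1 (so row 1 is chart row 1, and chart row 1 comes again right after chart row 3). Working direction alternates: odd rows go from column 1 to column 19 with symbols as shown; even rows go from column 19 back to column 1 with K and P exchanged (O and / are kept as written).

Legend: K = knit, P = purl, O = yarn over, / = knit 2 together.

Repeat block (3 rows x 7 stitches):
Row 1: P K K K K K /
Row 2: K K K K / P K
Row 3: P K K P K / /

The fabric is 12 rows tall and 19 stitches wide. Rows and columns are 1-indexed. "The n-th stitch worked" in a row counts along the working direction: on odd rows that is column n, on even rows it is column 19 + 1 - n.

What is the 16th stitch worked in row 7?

Result:
K

Derivation:
Row 7 uses chart row ((7-1) mod 3)+1 = 1. Row 7 is odd, so RS.
Chart row 1 tiled across columns 1-19: P K K K K K / P K K K K K / P K K K K
RS row: no reversal, no swap; stitch n worked = column n.
The 16th stitch worked is K.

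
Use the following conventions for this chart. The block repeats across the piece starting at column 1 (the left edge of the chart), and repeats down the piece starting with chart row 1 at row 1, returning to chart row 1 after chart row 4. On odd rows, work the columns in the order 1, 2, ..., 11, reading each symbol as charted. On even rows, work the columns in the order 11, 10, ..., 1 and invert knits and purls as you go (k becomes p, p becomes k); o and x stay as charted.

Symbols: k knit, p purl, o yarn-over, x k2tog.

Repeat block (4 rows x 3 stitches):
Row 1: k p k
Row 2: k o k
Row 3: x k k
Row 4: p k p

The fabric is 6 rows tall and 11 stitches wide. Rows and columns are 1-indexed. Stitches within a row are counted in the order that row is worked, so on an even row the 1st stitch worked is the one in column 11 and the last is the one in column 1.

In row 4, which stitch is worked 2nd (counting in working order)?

Result:
k

Derivation:
Row 4 uses chart row ((4-1) mod 4)+1 = 4. Row 4 is even, so WS.
Chart row 4 tiled across columns 1-11: p k p p k p p k p p k
WS: work from column 11 back to column 1 (reverse the tiled row), swapping k<->p (o and x unchanged).
Row 4 as worked: p k k p k k p k k p k
Counting 2 along the worked row gives k.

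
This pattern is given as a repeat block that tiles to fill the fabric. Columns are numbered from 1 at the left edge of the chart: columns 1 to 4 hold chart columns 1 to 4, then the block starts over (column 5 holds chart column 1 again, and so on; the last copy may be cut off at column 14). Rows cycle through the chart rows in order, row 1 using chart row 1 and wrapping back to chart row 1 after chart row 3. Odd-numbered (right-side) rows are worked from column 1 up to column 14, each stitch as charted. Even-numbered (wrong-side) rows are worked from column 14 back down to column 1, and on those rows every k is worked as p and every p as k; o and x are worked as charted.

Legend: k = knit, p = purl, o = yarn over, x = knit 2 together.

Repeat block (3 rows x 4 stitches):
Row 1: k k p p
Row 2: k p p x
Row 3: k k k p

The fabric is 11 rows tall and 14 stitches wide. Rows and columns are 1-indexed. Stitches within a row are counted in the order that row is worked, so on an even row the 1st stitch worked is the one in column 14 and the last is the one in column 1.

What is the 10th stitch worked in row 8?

Stitch:
p

Derivation:
Row 8: (8-1) mod 3 = 1, so use chart row 2. Even row -> WS.
Chart row 2 tiled across columns 1-14: k p p x k p p x k p p x k p
WS: work from column 14 back to column 1 (reverse the tiled row), swapping k<->p (o and x unchanged).
Row 8 as worked: k p x k k p x k k p x k k p
Counting 10 along the worked row gives p.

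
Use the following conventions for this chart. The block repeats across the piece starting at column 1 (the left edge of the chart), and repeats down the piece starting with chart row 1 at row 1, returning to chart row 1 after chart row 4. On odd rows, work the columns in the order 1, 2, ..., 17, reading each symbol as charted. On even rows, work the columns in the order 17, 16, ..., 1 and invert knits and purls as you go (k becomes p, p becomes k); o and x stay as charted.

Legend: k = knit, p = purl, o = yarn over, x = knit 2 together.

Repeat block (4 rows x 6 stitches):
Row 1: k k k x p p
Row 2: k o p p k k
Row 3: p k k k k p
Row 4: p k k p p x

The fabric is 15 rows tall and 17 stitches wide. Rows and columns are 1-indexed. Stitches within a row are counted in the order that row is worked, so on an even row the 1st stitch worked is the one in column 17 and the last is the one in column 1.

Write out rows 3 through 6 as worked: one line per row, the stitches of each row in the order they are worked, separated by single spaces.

Row 3: chart row 3, RS - tile across columns 1-17 and work as-is.
Row 4: chart row 4, WS - tiled (columns 1-17): p k k p p x p k k p p x p k k p p; work from column 17 back to 1 with k<->p swapped.
Row 5: chart row 1, RS - tile across columns 1-17 and work as-is.
Row 6: chart row 2, WS - tiled (columns 1-17): k o p p k k k o p p k k k o p p k; work from column 17 back to 1 with k<->p swapped.

Result:
p k k k k p p k k k k p p k k k k
k k p p k x k k p p k x k k p p k
k k k x p p k k k x p p k k k x p
p k k o p p p k k o p p p k k o p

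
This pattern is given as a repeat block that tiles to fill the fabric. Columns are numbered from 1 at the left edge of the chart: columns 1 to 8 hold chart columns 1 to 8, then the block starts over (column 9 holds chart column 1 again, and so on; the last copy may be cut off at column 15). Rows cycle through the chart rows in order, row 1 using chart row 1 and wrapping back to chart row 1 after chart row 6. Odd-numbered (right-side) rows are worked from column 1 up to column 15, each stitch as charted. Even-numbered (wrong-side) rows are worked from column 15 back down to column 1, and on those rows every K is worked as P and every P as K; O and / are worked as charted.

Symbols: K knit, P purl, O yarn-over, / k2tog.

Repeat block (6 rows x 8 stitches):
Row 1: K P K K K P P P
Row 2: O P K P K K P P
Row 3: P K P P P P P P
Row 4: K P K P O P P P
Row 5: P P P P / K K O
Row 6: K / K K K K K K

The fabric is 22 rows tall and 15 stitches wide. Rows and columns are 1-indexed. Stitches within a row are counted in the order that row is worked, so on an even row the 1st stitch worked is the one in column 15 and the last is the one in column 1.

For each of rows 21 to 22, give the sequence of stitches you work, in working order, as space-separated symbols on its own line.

Rows as worked:
P K P P P P P P P K P P P P P
K K O K P K P K K K O K P K P

Derivation:
Row 21: chart row 3, RS - tile across columns 1-15 and work as-is.
Row 22: chart row 4, WS - tiled (columns 1-15): K P K P O P P P K P K P O P P; work from column 15 back to 1 with K<->P swapped.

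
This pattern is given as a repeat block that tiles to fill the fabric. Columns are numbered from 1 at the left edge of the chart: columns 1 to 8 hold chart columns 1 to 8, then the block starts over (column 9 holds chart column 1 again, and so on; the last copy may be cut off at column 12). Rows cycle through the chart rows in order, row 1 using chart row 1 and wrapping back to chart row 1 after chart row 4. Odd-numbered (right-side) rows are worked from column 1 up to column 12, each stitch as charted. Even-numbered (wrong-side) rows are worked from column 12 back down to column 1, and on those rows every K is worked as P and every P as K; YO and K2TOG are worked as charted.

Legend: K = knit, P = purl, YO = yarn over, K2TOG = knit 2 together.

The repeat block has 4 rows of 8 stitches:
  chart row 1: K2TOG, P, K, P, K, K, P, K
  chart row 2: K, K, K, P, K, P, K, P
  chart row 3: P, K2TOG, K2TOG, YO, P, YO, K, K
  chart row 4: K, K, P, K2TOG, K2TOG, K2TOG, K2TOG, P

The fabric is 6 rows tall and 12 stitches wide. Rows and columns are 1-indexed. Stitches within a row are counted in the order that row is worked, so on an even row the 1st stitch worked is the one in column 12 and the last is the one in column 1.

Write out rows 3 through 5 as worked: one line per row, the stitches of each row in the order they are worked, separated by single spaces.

Row 3: chart row 3, RS - tile across columns 1-12 and work as-is.
Row 4: chart row 4, WS - tiled (columns 1-12): K K P K2TOG K2TOG K2TOG K2TOG P K K P K2TOG; work from column 12 back to 1 with K<->P swapped.
Row 5: chart row 1, RS - tile across columns 1-12 and work as-is.

Result:
P K2TOG K2TOG YO P YO K K P K2TOG K2TOG YO
K2TOG K P P K K2TOG K2TOG K2TOG K2TOG K P P
K2TOG P K P K K P K K2TOG P K P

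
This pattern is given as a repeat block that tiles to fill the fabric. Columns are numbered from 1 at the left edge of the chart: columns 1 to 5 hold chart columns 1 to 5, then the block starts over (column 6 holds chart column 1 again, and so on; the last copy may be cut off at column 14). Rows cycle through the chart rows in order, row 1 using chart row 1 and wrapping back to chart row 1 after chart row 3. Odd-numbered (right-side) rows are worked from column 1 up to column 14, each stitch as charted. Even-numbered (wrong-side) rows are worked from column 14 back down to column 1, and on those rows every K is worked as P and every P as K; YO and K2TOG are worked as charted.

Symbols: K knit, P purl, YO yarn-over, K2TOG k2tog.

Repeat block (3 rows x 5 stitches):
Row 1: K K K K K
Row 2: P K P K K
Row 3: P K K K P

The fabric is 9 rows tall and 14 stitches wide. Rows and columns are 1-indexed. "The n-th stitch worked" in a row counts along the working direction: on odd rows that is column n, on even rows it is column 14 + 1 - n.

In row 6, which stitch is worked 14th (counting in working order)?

== STITCH ==
K

Derivation:
Row 6 uses chart row ((6-1) mod 3)+1 = 3. Row 6 is even, so WS.
Chart row 3 tiled across columns 1-14: P K K K P P K K K P P K K K
WS: work from column 14 back to column 1 (reverse the tiled row), swapping K<->P (YO and K2TOG unchanged).
Row 6 as worked: P P P K K P P P K K P P P K
Stitch 14 in working order -> K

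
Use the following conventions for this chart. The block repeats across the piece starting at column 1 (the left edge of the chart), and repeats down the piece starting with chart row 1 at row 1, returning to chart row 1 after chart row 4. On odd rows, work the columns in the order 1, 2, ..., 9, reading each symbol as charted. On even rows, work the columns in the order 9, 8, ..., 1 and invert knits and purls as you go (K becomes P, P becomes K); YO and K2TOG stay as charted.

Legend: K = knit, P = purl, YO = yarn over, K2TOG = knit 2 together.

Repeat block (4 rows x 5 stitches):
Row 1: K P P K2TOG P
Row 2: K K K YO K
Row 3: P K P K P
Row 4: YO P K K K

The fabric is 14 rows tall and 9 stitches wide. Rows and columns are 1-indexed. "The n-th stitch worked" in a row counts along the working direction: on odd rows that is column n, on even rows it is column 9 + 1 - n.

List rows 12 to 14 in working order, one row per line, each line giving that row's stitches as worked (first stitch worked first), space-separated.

Rows as worked:
P P K YO P P P K YO
K P P K2TOG P K P P K2TOG
YO P P P P YO P P P

Derivation:
Row 12: chart row 4, WS - tiled (columns 1-9): YO P K K K YO P K K; work from column 9 back to 1 with K<->P swapped.
Row 13: chart row 1, RS - tile across columns 1-9 and work as-is.
Row 14: chart row 2, WS - tiled (columns 1-9): K K K YO K K K K YO; work from column 9 back to 1 with K<->P swapped.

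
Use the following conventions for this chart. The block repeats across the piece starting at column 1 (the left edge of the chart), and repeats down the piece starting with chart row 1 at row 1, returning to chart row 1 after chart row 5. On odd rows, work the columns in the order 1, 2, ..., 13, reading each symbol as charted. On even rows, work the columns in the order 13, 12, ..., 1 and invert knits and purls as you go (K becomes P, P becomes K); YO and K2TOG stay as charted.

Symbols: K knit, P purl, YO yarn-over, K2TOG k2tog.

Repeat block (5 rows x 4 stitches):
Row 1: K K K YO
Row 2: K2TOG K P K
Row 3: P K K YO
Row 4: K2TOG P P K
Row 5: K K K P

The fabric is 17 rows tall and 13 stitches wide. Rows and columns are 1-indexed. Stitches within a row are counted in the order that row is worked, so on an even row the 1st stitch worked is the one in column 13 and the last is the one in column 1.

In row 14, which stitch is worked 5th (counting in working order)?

Stitch:
K2TOG

Derivation:
For row 14: chart row = ((14-1) mod 5) + 1 = 4; this is a WS (even) row.
Chart row 4 tiled across columns 1-13: K2TOG P P K K2TOG P P K K2TOG P P K K2TOG
WS row: flip the tiled sequence (start at column 13) and apply K<->P; YO and K2TOG stay.
Row 14 as worked: K2TOG P K K K2TOG P K K K2TOG P K K K2TOG
Counting 5 along the worked row gives K2TOG.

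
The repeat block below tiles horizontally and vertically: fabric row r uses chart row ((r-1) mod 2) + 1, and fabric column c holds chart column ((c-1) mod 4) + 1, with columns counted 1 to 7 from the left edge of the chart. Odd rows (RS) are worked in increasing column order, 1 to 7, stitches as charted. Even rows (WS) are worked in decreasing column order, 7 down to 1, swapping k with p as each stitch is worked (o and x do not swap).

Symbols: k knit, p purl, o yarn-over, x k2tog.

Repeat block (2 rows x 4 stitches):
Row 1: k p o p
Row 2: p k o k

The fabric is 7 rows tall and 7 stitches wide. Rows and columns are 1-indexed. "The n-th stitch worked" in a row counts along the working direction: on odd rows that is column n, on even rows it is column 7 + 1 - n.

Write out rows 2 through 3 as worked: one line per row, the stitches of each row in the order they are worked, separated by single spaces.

Row 2: chart row 2, WS - tiled (columns 1-7): p k o k p k o; work from column 7 back to 1 with k<->p swapped.
Row 3: chart row 1, RS - tile across columns 1-7 and work as-is.

== ROWS AS WORKED ==
o p k p o p k
k p o p k p o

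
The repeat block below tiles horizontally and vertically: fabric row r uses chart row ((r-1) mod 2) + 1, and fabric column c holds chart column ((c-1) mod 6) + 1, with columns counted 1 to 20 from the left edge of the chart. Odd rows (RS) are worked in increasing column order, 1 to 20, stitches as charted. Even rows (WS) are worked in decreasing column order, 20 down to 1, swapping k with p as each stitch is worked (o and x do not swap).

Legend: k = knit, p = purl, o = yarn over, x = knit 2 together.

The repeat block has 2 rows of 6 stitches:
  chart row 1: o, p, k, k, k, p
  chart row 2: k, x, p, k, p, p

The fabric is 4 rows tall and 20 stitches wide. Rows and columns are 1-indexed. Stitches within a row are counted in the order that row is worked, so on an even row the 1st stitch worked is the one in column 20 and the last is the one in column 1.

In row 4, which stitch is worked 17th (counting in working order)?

Row 4 uses chart row ((4-1) mod 2)+1 = 2. Row 4 is even, so WS.
Chart row 2 tiled across columns 1-20: k x p k p p k x p k p p k x p k p p k x
WS row: flip the tiled sequence (start at column 20) and apply k<->p; o and x stay.
Row 4 as worked: x p k k p k x p k k p k x p k k p k x p
The 17th stitch worked is p.

== STITCH ==
p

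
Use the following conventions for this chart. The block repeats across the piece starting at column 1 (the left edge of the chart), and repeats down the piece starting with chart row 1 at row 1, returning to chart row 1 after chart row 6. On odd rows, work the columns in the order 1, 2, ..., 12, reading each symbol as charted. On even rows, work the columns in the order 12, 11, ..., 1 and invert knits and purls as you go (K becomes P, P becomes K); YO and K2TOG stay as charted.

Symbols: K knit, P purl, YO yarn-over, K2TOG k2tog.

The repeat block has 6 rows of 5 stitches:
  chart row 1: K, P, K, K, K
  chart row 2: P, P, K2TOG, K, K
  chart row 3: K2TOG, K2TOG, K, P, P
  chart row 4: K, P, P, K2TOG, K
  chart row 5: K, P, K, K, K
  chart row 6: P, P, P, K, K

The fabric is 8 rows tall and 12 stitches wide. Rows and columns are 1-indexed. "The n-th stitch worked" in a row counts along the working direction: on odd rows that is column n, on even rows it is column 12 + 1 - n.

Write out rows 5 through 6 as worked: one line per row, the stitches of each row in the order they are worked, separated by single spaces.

Row 5: chart row 5, RS - tile across columns 1-12 and work as-is.
Row 6: chart row 6, WS - tiled (columns 1-12): P P P K K P P P K K P P; work from column 12 back to 1 with K<->P swapped.

Rows as worked:
K P K K K K P K K K K P
K K P P K K K P P K K K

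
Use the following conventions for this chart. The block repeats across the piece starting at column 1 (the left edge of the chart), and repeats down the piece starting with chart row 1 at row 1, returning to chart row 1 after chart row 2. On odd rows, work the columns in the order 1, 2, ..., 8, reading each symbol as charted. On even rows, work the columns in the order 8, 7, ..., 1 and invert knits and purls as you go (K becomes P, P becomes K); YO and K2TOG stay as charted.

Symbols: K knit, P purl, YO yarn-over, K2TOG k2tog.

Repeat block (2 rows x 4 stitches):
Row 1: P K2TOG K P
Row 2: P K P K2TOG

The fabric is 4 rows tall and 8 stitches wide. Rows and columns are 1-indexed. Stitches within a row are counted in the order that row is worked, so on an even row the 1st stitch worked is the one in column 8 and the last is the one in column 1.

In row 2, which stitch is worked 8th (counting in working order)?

Row 2 uses chart row ((2-1) mod 2)+1 = 2. Row 2 is even, so WS.
Chart row 2 tiled across columns 1-8: P K P K2TOG P K P K2TOG
Wrong side: read the tiled row from column 8 down to 1 and exchange K with P (leave YO, K2TOG).
Row 2 as worked: K2TOG K P K K2TOG K P K
The 8th stitch worked is K.

Stitch:
K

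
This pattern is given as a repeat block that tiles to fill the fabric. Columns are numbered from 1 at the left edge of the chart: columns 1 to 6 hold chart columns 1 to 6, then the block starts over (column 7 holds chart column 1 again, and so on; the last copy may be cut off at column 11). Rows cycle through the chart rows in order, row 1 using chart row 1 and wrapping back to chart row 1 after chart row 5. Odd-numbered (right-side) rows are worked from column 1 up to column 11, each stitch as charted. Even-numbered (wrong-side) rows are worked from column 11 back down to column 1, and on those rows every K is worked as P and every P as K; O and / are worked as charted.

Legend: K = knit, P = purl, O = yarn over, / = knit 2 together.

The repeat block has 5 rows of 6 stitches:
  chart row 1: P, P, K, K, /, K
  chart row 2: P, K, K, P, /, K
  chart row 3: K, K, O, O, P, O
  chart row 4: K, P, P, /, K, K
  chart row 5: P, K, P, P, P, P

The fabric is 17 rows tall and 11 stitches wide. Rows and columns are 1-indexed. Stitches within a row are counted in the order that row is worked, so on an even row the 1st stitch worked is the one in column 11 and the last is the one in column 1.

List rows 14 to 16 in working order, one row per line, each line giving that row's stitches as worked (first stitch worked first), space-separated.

Result:
P / K K P P P / K K P
P K P P P P P K P P P
/ P P K K P / P P K K

Derivation:
Row 14: chart row 4, WS - tiled (columns 1-11): K P P / K K K P P / K; work from column 11 back to 1 with K<->P swapped.
Row 15: chart row 5, RS - tile across columns 1-11 and work as-is.
Row 16: chart row 1, WS - tiled (columns 1-11): P P K K / K P P K K /; work from column 11 back to 1 with K<->P swapped.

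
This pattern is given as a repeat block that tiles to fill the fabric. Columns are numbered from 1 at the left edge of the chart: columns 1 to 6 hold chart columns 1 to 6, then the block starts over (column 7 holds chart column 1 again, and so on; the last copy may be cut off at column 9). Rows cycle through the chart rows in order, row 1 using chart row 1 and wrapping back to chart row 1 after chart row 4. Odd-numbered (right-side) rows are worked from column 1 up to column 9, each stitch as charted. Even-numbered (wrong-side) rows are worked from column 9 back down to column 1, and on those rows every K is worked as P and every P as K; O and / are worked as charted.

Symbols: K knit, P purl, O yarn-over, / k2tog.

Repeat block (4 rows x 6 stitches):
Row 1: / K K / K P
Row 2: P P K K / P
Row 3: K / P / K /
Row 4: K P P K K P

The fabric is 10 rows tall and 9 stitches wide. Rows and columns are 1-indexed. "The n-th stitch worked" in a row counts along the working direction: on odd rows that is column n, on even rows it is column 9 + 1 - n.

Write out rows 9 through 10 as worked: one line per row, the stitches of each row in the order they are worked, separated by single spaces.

Row 9: chart row 1, RS - tile across columns 1-9 and work as-is.
Row 10: chart row 2, WS - tiled (columns 1-9): P P K K / P P P K; work from column 9 back to 1 with K<->P swapped.

Rows as worked:
/ K K / K P / K K
P K K K / P P K K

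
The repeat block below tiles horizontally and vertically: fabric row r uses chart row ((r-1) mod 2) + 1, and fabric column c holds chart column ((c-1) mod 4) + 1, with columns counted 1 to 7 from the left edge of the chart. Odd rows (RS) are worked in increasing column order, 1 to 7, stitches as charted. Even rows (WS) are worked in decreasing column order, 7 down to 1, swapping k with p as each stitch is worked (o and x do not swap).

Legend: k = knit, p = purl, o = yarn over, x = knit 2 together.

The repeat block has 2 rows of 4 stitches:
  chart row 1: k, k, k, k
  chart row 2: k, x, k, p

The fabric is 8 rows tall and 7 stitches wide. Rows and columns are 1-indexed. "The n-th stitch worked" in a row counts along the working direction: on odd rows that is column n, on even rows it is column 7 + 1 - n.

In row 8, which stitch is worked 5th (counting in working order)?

Row 8 uses chart row ((8-1) mod 2)+1 = 2. Row 8 is even, so WS.
Chart row 2 tiled across columns 1-7: k x k p k x k
Wrong side: read the tiled row from column 7 down to 1 and exchange k with p (leave o, x).
Row 8 as worked: p x p k p x p
The 5th stitch worked is p.

Stitch:
p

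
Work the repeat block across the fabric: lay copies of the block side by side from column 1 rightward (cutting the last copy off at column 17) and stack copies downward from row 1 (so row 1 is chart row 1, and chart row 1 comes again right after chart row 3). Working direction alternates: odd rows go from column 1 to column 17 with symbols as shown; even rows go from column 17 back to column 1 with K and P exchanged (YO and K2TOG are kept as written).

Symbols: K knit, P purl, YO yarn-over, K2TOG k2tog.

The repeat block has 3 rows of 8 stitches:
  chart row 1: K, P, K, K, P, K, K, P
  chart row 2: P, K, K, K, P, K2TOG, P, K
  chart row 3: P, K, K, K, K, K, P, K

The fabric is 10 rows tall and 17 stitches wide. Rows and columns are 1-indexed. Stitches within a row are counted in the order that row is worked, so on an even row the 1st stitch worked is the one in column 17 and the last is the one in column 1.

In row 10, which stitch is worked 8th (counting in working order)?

Stitch:
K

Derivation:
Row 10 uses chart row ((10-1) mod 3)+1 = 1. Row 10 is even, so WS.
Chart row 1 tiled across columns 1-17: K P K K P K K P K P K K P K K P K
WS: work from column 17 back to column 1 (reverse the tiled row), swapping K<->P (YO and K2TOG unchanged).
Row 10 as worked: P K P P K P P K P K P P K P P K P
Stitch 8 in working order -> K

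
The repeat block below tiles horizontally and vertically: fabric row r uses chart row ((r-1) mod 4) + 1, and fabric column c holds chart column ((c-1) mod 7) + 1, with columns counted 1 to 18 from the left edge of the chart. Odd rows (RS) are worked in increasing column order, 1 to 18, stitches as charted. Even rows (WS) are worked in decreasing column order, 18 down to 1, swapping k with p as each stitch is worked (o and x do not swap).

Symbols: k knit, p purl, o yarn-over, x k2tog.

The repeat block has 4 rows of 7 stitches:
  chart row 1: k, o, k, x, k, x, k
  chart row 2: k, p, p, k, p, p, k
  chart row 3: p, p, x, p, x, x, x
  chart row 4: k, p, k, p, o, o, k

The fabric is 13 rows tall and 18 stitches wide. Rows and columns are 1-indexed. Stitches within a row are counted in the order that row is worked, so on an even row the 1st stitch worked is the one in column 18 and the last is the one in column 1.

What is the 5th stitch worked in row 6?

Row 6 uses chart row ((6-1) mod 4)+1 = 2. Row 6 is even, so WS.
Chart row 2 tiled across columns 1-18: k p p k p p k k p p k p p k k p p k
WS row: flip the tiled sequence (start at column 18) and apply k<->p; o and x stay.
Row 6 as worked: p k k p p k k p k k p p k k p k k p
Counting 5 along the worked row gives p.

== STITCH ==
p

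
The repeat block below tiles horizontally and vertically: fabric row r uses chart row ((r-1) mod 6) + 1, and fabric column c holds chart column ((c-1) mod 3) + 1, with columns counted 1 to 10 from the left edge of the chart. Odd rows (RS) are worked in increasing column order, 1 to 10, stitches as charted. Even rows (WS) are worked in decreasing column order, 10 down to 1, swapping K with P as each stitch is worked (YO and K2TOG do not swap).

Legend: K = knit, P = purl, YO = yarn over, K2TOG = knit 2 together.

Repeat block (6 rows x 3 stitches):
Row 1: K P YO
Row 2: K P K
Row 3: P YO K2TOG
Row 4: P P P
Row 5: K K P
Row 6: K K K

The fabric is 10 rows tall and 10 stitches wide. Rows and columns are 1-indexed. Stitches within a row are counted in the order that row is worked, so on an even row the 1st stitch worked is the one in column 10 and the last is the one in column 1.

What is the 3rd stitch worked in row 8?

== STITCH ==
K

Derivation:
Row 8: (8-1) mod 6 = 1, so use chart row 2. Even row -> WS.
Chart row 2 tiled across columns 1-10: K P K K P K K P K K
Wrong side: read the tiled row from column 10 down to 1 and exchange K with P (leave YO, K2TOG).
Row 8 as worked: P P K P P K P P K P
Stitch 3 in working order -> K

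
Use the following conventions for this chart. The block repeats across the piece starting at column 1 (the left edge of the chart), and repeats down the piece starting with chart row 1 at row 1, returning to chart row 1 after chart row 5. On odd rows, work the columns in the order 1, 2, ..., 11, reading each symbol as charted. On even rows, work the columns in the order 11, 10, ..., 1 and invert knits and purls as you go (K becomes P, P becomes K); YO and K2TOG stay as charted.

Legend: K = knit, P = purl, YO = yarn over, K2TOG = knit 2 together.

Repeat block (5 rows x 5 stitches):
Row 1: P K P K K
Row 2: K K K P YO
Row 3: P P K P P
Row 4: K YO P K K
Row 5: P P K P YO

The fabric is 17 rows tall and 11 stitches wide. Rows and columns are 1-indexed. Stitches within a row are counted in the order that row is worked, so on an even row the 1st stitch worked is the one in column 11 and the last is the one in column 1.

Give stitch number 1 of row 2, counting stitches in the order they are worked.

For row 2: chart row = ((2-1) mod 5) + 1 = 2; this is a WS (even) row.
Chart row 2 tiled across columns 1-11: K K K P YO K K K P YO K
WS: work from column 11 back to column 1 (reverse the tiled row), swapping K<->P (YO and K2TOG unchanged).
Row 2 as worked: P YO K P P P YO K P P P
The 1st stitch worked is P.

Result:
P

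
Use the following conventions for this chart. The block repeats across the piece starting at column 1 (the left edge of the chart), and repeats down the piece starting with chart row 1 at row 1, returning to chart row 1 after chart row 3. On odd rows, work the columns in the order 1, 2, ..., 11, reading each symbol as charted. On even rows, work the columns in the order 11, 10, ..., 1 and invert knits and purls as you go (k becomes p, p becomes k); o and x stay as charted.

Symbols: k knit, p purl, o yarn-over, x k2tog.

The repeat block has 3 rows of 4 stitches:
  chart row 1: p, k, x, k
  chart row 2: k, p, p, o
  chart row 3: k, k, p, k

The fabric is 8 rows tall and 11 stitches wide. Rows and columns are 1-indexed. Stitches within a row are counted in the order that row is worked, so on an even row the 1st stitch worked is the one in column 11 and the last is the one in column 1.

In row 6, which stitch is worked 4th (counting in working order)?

Stitch:
p

Derivation:
Row 6 uses chart row ((6-1) mod 3)+1 = 3. Row 6 is even, so WS.
Chart row 3 tiled across columns 1-11: k k p k k k p k k k p
WS row: flip the tiled sequence (start at column 11) and apply k<->p; o and x stay.
Row 6 as worked: k p p p k p p p k p p
Counting 4 along the worked row gives p.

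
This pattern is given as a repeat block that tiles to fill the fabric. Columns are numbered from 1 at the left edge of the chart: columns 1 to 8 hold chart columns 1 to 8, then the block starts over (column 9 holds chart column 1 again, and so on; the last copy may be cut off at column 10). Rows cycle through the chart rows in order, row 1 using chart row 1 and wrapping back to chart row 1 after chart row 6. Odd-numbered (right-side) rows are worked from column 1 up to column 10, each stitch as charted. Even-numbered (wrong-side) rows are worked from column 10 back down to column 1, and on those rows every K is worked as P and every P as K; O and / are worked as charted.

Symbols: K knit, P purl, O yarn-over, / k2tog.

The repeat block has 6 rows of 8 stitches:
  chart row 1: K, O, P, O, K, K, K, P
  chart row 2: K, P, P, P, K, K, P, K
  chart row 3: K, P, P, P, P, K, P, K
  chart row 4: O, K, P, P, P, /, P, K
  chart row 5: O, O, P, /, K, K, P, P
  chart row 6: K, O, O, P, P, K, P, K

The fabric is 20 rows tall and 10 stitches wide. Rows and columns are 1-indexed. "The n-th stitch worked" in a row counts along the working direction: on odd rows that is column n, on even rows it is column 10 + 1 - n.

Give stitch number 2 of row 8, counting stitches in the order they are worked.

For row 8: chart row = ((8-1) mod 6) + 1 = 2; this is a WS (even) row.
Chart row 2 tiled across columns 1-10: K P P P K K P K K P
Wrong side: read the tiled row from column 10 down to 1 and exchange K with P (leave O, /).
Row 8 as worked: K P P K P P K K K P
Counting 2 along the worked row gives P.

== STITCH ==
P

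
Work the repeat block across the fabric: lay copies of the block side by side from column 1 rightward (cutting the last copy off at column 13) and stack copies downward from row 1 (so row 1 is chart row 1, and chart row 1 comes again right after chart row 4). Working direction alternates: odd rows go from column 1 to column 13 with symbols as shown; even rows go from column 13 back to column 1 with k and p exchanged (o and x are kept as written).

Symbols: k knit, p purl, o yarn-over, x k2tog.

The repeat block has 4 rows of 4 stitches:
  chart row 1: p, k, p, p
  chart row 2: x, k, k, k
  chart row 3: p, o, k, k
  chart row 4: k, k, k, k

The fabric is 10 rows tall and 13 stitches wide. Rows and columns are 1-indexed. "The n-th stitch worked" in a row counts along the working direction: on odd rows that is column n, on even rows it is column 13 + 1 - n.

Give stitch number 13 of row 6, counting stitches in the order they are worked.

Row 6: (6-1) mod 4 = 1, so use chart row 2. Even row -> WS.
Chart row 2 tiled across columns 1-13: x k k k x k k k x k k k x
WS: work from column 13 back to column 1 (reverse the tiled row), swapping k<->p (o and x unchanged).
Row 6 as worked: x p p p x p p p x p p p x
Stitch 13 in working order -> x

Result:
x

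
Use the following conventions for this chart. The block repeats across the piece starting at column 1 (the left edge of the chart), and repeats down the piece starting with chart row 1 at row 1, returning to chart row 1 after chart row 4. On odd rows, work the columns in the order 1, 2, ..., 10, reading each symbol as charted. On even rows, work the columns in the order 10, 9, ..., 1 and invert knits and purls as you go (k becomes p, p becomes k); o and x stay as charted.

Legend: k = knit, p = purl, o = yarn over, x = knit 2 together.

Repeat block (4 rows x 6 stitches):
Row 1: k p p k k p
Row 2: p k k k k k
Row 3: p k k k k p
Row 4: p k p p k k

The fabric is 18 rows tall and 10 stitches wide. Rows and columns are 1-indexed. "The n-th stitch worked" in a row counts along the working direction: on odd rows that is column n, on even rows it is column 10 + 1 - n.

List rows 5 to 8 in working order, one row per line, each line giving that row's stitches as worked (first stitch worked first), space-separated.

Row 5: chart row 1, RS - tile across columns 1-10 and work as-is.
Row 6: chart row 2, WS - tiled (columns 1-10): p k k k k k p k k k; work from column 10 back to 1 with k<->p swapped.
Row 7: chart row 3, RS - tile across columns 1-10 and work as-is.
Row 8: chart row 4, WS - tiled (columns 1-10): p k p p k k p k p p; work from column 10 back to 1 with k<->p swapped.

== ROWS AS WORKED ==
k p p k k p k p p k
p p p k p p p p p k
p k k k k p p k k k
k k p k p p k k p k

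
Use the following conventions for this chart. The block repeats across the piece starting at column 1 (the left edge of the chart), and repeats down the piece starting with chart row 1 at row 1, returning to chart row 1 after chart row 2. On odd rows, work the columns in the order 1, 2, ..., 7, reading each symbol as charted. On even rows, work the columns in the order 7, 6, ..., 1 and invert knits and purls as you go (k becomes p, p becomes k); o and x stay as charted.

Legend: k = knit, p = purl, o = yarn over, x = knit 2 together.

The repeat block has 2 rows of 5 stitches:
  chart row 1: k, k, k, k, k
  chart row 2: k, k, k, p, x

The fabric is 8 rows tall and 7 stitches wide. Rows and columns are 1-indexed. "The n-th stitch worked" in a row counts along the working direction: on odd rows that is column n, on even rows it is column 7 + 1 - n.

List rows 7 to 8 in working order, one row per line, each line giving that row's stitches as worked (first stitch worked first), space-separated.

Row 7: chart row 1, RS - tile across columns 1-7 and work as-is.
Row 8: chart row 2, WS - tiled (columns 1-7): k k k p x k k; work from column 7 back to 1 with k<->p swapped.

Rows as worked:
k k k k k k k
p p x k p p p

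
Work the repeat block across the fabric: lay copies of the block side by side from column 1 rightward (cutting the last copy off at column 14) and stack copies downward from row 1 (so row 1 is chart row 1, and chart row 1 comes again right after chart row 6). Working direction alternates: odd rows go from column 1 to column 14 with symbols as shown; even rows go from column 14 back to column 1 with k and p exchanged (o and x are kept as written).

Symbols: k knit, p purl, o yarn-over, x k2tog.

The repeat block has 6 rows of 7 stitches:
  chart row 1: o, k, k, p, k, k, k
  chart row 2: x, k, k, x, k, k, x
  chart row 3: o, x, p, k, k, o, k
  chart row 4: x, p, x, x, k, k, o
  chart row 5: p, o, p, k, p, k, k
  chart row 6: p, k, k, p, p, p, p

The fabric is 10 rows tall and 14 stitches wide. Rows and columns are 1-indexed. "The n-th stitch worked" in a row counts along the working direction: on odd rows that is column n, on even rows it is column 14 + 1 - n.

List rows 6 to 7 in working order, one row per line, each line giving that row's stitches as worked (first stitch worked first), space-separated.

Row 6: chart row 6, WS - tiled (columns 1-14): p k k p p p p p k k p p p p; work from column 14 back to 1 with k<->p swapped.
Row 7: chart row 1, RS - tile across columns 1-14 and work as-is.

== ROWS AS WORKED ==
k k k k p p k k k k k p p k
o k k p k k k o k k p k k k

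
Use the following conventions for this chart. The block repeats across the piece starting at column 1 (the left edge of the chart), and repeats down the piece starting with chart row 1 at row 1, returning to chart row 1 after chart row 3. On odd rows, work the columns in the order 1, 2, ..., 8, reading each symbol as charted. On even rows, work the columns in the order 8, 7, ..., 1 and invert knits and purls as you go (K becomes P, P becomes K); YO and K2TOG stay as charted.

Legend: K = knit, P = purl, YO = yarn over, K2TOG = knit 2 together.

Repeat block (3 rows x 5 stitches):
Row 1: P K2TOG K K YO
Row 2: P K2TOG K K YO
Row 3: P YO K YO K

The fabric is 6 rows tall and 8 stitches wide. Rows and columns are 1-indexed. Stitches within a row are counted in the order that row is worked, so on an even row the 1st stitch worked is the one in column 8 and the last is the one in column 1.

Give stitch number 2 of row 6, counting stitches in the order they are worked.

Stitch:
YO

Derivation:
Row 6 uses chart row ((6-1) mod 3)+1 = 3. Row 6 is even, so WS.
Chart row 3 tiled across columns 1-8: P YO K YO K P YO K
WS row: flip the tiled sequence (start at column 8) and apply K<->P; YO and K2TOG stay.
Row 6 as worked: P YO K P YO P YO K
Counting 2 along the worked row gives YO.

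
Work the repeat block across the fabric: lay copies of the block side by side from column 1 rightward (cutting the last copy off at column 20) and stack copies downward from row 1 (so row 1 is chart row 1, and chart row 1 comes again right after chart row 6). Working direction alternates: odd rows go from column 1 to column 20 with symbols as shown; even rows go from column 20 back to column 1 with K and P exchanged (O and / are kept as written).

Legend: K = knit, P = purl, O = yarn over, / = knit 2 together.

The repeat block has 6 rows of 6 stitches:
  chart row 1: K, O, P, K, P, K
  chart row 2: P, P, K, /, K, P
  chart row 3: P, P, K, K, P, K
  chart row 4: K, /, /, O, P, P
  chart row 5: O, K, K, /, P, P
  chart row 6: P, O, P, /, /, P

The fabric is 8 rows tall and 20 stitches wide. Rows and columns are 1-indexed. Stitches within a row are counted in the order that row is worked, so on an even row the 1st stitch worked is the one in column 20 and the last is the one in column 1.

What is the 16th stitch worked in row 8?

Result:
P

Derivation:
For row 8: chart row = ((8-1) mod 6) + 1 = 2; this is a WS (even) row.
Chart row 2 tiled across columns 1-20: P P K / K P P P K / K P P P K / K P P P
Wrong side: read the tiled row from column 20 down to 1 and exchange K with P (leave O, /).
Row 8 as worked: K K K P / P K K K P / P K K K P / P K K
Stitch 16 in working order -> P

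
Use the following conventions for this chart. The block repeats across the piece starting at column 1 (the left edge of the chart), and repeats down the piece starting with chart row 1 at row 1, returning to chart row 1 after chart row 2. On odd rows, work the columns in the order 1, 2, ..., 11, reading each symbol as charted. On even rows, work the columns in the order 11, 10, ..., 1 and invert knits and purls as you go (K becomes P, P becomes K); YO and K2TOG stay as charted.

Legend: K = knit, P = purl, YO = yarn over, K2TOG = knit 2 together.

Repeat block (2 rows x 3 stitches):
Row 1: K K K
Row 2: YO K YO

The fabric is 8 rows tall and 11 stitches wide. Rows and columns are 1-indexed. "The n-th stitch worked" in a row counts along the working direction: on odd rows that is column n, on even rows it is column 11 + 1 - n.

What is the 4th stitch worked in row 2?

Result:
P

Derivation:
Row 2 uses chart row ((2-1) mod 2)+1 = 2. Row 2 is even, so WS.
Chart row 2 tiled across columns 1-11: YO K YO YO K YO YO K YO YO K
Wrong side: read the tiled row from column 11 down to 1 and exchange K with P (leave YO, K2TOG).
Row 2 as worked: P YO YO P YO YO P YO YO P YO
The 4th stitch worked is P.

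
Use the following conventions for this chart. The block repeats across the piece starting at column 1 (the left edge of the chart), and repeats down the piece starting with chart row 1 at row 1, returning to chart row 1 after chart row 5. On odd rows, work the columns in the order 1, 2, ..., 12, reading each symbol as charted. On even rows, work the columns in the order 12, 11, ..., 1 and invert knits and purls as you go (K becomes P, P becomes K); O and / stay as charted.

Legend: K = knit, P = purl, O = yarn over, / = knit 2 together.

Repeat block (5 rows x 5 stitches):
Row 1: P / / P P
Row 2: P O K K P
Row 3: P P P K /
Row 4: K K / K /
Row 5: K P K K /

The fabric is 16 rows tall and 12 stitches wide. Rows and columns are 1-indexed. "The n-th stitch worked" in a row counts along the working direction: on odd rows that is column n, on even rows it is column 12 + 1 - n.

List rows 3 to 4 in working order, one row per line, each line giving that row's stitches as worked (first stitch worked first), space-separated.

Result:
P P P K / P P P K / P P
P P / P / P P / P / P P

Derivation:
Row 3: chart row 3, RS - tile across columns 1-12 and work as-is.
Row 4: chart row 4, WS - tiled (columns 1-12): K K / K / K K / K / K K; work from column 12 back to 1 with K<->P swapped.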